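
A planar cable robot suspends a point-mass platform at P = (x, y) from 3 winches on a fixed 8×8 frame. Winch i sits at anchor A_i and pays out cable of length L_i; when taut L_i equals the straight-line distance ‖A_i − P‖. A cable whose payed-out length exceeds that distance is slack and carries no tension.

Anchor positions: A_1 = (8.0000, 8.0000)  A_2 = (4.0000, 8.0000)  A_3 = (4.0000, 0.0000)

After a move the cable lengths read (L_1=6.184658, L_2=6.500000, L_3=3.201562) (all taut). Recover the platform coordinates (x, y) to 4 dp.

(6.5000, 2.0000)

expand ‖A_i−P‖²=L_i² and subtract eq 1 (c_i ≔ ‖A_i‖²−L_i²)
c_1 = 64.0000+64.0000−38.2500 = 89.7500
eq1−eq2 → [8.0000  0.0000]·P = 52.0000
eq1−eq3 → [8.0000  16.0000]·P = 84.0000
2×2 solve → P = (6.5000, 2.0000)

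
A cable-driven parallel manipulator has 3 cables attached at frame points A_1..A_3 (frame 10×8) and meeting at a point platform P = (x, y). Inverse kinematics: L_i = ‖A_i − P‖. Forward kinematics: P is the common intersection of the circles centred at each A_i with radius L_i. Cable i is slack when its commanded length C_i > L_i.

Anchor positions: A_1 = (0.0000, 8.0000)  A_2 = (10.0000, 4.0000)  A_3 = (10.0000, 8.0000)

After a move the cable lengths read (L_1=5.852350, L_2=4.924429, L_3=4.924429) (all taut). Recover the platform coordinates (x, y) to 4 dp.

(5.5000, 6.0000)

each cable: (A_i−P)·(A_i−P) = L_i²; let k_i = ‖A_i‖²−L_i²
k_1 = 0.0000+64.0000−34.2500 = 29.7500
row 1: -20.0000x + 8.0000y = -62.0000  (k_2=91.7500)
row 2: -20.0000x + 0.0000y = -110.0000  (k_3=139.7500)
Cramer on rows 1–2 → x = 5.5000, y = 6.0000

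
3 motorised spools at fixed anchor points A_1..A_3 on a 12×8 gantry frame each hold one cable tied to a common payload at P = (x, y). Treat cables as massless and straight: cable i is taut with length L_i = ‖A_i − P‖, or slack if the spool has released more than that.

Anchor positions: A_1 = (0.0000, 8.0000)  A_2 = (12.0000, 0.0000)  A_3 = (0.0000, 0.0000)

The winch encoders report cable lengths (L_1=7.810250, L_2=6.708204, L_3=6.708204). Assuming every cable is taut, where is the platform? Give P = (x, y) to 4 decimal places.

(6.0000, 3.0000)

circle eqns → linear via eq_j − eq_1; set k_j = A_j·A_j − L_j²
k_1 = 0.0000+64.0000−61.0000 = 3.0000
-24.0000·x + 16.0000·y = k_1−k_2 = -96.0000
0.0000·x + 16.0000·y = k_1−k_3 = 48.0000
solve first two rows → x=6.0000, y=3.0000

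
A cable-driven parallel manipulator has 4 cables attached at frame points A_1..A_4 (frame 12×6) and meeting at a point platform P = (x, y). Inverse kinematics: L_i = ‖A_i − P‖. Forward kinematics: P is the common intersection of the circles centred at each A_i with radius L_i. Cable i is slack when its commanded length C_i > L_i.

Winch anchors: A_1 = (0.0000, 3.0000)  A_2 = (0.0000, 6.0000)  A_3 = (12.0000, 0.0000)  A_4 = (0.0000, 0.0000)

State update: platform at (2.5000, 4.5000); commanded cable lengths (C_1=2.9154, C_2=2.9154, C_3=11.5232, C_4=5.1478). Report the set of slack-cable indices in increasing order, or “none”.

cable 1: L_1 = ‖A_1−P‖ = 2.9155;  C_1 = 2.9154 → taut
cable 2: L_2 = ‖A_2−P‖ = 2.9155;  C_2 = 2.9154 → taut
cable 3: L_3 = ‖A_3−P‖ = 10.5119;  C_3 = 11.5232 → slack
cable 4: L_4 = ‖A_4−P‖ = 5.1478;  C_4 = 5.1478 → taut

3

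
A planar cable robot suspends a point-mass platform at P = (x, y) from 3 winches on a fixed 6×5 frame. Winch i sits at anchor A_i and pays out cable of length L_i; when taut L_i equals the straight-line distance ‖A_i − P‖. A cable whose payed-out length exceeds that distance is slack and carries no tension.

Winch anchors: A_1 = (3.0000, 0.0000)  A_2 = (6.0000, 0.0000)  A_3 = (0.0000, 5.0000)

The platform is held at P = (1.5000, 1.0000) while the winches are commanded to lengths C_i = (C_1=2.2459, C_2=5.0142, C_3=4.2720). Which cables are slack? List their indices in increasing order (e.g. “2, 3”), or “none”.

i=1: geometric 1.8028 vs commanded 2.2459 ⇒ slack
i=2: geometric 4.6098 vs commanded 5.0142 ⇒ slack
i=3: geometric 4.2720 vs commanded 4.2720 ⇒ taut

1, 2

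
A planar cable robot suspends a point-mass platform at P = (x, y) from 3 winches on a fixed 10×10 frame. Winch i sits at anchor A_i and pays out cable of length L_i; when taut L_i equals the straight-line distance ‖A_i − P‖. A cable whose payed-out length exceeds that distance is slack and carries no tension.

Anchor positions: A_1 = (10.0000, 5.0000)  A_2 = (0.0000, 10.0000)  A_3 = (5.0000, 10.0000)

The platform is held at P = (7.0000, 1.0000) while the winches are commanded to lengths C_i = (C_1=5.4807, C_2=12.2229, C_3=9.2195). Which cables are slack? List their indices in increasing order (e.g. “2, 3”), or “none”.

1, 2

cable 1: L_1 = ‖A_1−P‖ = 5.0000;  C_1 = 5.4807 → slack
cable 2: L_2 = ‖A_2−P‖ = 11.4018;  C_2 = 12.2229 → slack
cable 3: L_3 = ‖A_3−P‖ = 9.2195;  C_3 = 9.2195 → taut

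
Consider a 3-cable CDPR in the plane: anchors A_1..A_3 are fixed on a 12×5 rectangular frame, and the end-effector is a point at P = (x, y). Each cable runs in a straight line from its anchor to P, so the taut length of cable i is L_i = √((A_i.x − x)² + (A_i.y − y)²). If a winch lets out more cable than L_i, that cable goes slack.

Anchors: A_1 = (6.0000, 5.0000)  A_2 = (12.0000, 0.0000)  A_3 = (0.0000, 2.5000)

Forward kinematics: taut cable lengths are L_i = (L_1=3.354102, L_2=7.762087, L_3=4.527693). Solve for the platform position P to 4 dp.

expand ‖A_i−P‖²=L_i² and subtract eq 1 (k_i ≔ ‖A_i‖²−L_i²)
k_1 = 36.0000+25.0000−11.2500 = 49.7500
eq1−eq2 → [-12.0000  10.0000]·P = -34.0000
eq1−eq3 → [12.0000  5.0000]·P = 64.0000
2×2 solve → P = (4.5000, 2.0000)

(4.5000, 2.0000)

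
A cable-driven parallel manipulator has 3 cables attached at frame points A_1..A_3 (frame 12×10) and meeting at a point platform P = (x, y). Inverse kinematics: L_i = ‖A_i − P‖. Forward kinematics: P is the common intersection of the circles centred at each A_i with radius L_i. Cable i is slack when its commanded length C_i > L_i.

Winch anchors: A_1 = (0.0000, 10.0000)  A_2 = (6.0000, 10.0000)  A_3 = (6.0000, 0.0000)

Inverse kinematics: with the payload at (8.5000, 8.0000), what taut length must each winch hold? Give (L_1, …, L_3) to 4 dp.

L_1: Δ = A_1−P = (-8.5000, 2.0000) → ‖Δ‖ = √76.2500 = 8.7321
L_2: Δ = A_2−P = (-2.5000, 2.0000) → ‖Δ‖ = √10.2500 = 3.2016
L_3: Δ = A_3−P = (-2.5000, -8.0000) → ‖Δ‖ = √70.2500 = 8.3815

(8.7321, 3.2016, 8.3815)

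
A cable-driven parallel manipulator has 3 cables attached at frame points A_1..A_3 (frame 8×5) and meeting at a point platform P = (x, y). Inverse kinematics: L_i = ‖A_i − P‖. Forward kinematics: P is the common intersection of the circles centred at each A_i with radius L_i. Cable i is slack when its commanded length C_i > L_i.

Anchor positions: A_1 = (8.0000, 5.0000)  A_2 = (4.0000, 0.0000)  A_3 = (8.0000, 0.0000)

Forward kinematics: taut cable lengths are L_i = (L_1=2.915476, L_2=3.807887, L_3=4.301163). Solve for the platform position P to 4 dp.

(5.5000, 3.5000)

expand ‖A_i−P‖²=L_i² and subtract eq 1 (c_i ≔ ‖A_i‖²−L_i²)
c_1 = 64.0000+25.0000−8.5000 = 80.5000
eq1−eq2 → [8.0000  10.0000]·P = 79.0000
eq1−eq3 → [0.0000  10.0000]·P = 35.0000
2×2 solve → P = (5.5000, 3.5000)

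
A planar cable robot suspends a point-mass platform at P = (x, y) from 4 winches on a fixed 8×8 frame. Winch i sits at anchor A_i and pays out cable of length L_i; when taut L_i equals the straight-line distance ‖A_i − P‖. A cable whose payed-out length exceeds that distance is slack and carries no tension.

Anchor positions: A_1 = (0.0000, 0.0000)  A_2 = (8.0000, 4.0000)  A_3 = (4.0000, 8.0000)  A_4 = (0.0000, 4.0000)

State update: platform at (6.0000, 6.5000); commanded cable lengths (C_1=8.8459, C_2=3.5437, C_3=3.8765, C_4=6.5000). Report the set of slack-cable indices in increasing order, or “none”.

2, 3

i=1: geometric 8.8459 vs commanded 8.8459 ⇒ taut
i=2: geometric 3.2016 vs commanded 3.5437 ⇒ slack
i=3: geometric 2.5000 vs commanded 3.8765 ⇒ slack
i=4: geometric 6.5000 vs commanded 6.5000 ⇒ taut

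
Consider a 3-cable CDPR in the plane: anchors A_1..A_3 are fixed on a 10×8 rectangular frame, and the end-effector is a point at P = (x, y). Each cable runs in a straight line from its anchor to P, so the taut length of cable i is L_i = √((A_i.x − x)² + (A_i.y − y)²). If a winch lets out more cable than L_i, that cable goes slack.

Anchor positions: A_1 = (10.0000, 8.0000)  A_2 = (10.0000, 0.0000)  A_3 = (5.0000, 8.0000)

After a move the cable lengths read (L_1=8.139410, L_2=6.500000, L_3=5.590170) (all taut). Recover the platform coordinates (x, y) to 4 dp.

each cable: (A_i−P)·(A_i−P) = L_i²; let q_i = ‖A_i‖²−L_i²
q_1 = 100.0000+64.0000−66.2500 = 97.7500
row 1: 0.0000x + 16.0000y = 40.0000  (q_2=57.7500)
row 2: 10.0000x + 0.0000y = 40.0000  (q_3=57.7500)
Cramer on rows 1–2 → x = 4.0000, y = 2.5000

(4.0000, 2.5000)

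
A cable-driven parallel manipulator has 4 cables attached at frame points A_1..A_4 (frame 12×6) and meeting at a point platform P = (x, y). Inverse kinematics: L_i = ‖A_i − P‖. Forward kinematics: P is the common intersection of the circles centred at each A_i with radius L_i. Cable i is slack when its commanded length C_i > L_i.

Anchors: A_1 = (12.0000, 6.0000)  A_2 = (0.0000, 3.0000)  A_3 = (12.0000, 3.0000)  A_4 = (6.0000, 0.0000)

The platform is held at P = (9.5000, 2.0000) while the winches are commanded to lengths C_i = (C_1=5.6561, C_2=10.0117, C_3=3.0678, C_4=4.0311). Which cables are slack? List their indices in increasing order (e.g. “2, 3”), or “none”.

cable 1: √((2.5000)²+(4.0000)²)=4.7170, C_1=5.6561: slack
cable 2: √((-9.5000)²+(1.0000)²)=9.5525, C_2=10.0117: slack
cable 3: √((2.5000)²+(1.0000)²)=2.6926, C_3=3.0678: slack
cable 4: √((-3.5000)²+(-2.0000)²)=4.0311, C_4=4.0311: taut

1, 2, 3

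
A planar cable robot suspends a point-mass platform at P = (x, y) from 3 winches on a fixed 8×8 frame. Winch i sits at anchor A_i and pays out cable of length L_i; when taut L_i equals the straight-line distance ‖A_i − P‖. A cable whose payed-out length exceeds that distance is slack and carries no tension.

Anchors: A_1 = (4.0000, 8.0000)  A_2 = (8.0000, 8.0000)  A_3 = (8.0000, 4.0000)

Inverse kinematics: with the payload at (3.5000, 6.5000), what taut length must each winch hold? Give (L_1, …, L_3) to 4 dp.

L_1: Δ = A_1−P = (0.5000, 1.5000) → ‖Δ‖ = √2.5000 = 1.5811
L_2: Δ = A_2−P = (4.5000, 1.5000) → ‖Δ‖ = √22.5000 = 4.7434
L_3: Δ = A_3−P = (4.5000, -2.5000) → ‖Δ‖ = √26.5000 = 5.1478

(1.5811, 4.7434, 5.1478)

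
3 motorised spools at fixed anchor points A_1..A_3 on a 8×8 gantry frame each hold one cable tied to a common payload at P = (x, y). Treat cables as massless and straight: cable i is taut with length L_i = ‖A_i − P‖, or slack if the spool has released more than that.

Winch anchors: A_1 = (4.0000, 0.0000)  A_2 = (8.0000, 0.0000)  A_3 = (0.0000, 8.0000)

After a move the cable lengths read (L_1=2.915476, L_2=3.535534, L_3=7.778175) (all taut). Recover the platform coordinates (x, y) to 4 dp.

(5.5000, 2.5000)

expand ‖A_i−P‖²=L_i² and subtract eq 1 (q_i ≔ ‖A_i‖²−L_i²)
q_1 = 16.0000+0.0000−8.5000 = 7.5000
eq1−eq2 → [-8.0000  0.0000]·P = -44.0000
eq1−eq3 → [8.0000  -16.0000]·P = 4.0000
2×2 solve → P = (5.5000, 2.5000)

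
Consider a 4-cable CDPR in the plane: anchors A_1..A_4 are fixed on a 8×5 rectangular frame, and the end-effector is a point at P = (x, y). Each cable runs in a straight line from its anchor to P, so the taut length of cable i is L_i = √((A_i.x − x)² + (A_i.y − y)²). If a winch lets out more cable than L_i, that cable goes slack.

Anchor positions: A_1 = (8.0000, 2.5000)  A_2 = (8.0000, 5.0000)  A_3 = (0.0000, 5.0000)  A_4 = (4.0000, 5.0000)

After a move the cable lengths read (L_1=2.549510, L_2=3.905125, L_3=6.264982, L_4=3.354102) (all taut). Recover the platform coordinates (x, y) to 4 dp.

expand ‖A_i−P‖²=L_i² and subtract eq 1 (k_i ≔ ‖A_i‖²−L_i²)
k_1 = 64.0000+6.2500−6.5000 = 63.7500
eq1−eq2 → [0.0000  -5.0000]·P = -10.0000
eq1−eq3 → [16.0000  -5.0000]·P = 78.0000
eq1−eq4 → [8.0000  -5.0000]·P = 34.0000
2×2 solve → P = (5.5000, 2.0000)
check cable 4: ‖A_4−P‖² = 11.2500 ≈ L_4² = 11.2500 ✓

(5.5000, 2.0000)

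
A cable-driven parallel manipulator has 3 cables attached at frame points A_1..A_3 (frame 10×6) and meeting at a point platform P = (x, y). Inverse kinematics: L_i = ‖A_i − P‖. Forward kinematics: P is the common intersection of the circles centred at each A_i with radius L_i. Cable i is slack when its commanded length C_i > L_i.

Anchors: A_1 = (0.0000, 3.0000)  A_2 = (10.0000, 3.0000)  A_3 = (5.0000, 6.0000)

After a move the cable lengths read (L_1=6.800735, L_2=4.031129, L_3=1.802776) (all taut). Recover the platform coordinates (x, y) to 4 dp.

expand ‖A_i−P‖²=L_i² and subtract eq 1 (k_i ≔ ‖A_i‖²−L_i²)
k_1 = 0.0000+9.0000−46.2500 = -37.2500
eq1−eq2 → [-20.0000  0.0000]·P = -130.0000
eq1−eq3 → [-10.0000  -6.0000]·P = -95.0000
2×2 solve → P = (6.5000, 5.0000)

(6.5000, 5.0000)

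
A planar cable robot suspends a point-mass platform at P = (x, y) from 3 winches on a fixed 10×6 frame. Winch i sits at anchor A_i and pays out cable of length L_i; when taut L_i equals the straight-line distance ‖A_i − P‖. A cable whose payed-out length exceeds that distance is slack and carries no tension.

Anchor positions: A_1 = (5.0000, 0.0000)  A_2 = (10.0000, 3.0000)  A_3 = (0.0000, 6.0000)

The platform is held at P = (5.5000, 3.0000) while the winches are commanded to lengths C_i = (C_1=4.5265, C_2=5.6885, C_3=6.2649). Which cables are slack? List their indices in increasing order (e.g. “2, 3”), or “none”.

1, 2

cable 1: √((-0.5000)²+(-3.0000)²)=3.0414, C_1=4.5265: slack
cable 2: √((4.5000)²+(0.0000)²)=4.5000, C_2=5.6885: slack
cable 3: √((-5.5000)²+(3.0000)²)=6.2650, C_3=6.2649: taut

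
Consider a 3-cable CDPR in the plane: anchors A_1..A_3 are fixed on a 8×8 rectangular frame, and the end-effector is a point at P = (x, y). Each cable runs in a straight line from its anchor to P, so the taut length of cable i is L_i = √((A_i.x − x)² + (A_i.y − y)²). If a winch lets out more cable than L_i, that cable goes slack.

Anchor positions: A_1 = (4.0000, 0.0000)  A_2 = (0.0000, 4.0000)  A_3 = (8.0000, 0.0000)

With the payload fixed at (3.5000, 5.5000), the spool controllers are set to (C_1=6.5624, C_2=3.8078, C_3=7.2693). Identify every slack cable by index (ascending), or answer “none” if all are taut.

1, 3

cable 1: √((0.5000)²+(-5.5000)²)=5.5227, C_1=6.5624: slack
cable 2: √((-3.5000)²+(-1.5000)²)=3.8079, C_2=3.8078: taut
cable 3: √((4.5000)²+(-5.5000)²)=7.1063, C_3=7.2693: slack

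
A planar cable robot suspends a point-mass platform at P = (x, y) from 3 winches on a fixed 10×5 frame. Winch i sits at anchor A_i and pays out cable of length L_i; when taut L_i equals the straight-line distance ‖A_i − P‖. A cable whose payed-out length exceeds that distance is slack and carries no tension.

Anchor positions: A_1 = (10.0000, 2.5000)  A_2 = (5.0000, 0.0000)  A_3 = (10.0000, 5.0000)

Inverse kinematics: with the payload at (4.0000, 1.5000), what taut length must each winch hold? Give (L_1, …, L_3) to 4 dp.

(6.0828, 1.8028, 6.9462)

L_1: Δ = A_1−P = (6.0000, 1.0000) → ‖Δ‖ = √37.0000 = 6.0828
L_2: Δ = A_2−P = (1.0000, -1.5000) → ‖Δ‖ = √3.2500 = 1.8028
L_3: Δ = A_3−P = (6.0000, 3.5000) → ‖Δ‖ = √48.2500 = 6.9462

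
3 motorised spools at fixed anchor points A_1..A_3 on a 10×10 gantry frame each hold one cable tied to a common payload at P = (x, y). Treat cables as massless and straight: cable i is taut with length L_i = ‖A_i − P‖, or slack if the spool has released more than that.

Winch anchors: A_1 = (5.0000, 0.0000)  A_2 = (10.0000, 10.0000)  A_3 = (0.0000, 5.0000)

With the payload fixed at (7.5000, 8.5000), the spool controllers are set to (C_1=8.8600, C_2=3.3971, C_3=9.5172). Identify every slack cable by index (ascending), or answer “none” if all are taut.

2, 3

cable 1: L_1 = ‖A_1−P‖ = 8.8600;  C_1 = 8.8600 → taut
cable 2: L_2 = ‖A_2−P‖ = 2.9155;  C_2 = 3.3971 → slack
cable 3: L_3 = ‖A_3−P‖ = 8.2765;  C_3 = 9.5172 → slack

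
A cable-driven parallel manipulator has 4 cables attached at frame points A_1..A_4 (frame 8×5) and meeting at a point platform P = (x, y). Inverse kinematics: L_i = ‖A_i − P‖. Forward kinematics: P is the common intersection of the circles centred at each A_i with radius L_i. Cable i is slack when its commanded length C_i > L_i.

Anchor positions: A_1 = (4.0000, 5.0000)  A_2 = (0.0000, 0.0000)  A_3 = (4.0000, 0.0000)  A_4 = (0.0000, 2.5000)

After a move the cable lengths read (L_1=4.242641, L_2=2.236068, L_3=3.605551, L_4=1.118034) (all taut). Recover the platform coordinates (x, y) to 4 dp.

expand ‖A_i−P‖²=L_i² and subtract eq 1 (k_i ≔ ‖A_i‖²−L_i²)
k_1 = 16.0000+25.0000−18.0000 = 23.0000
eq1−eq2 → [8.0000  10.0000]·P = 28.0000
eq1−eq3 → [0.0000  10.0000]·P = 20.0000
eq1−eq4 → [8.0000  5.0000]·P = 18.0000
2×2 solve → P = (1.0000, 2.0000)
check cable 4: ‖A_4−P‖² = 1.2500 ≈ L_4² = 1.2500 ✓

(1.0000, 2.0000)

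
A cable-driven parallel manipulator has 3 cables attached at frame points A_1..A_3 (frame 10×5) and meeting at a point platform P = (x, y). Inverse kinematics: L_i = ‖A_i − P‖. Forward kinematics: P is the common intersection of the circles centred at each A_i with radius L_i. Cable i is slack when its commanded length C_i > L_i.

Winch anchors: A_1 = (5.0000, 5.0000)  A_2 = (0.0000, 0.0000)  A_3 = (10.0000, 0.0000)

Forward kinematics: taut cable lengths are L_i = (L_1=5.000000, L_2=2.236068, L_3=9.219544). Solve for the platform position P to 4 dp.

circle eqns → linear via eq_j − eq_1; set q_j = A_j·A_j − L_j²
q_1 = 25.0000+25.0000−25.0000 = 25.0000
10.0000·x + 10.0000·y = q_1−q_2 = 30.0000
-10.0000·x + 10.0000·y = q_1−q_3 = 10.0000
solve first two rows → x=1.0000, y=2.0000

(1.0000, 2.0000)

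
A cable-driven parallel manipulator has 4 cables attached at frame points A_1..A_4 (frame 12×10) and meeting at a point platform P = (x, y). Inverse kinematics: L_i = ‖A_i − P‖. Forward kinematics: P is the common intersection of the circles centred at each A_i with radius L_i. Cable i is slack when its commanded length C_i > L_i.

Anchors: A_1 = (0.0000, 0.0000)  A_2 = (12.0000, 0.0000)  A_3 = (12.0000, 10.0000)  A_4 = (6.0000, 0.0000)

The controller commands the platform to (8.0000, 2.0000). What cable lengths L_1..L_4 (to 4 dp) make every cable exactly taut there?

(8.2462, 4.4721, 8.9443, 2.8284)

cable 1: Δx=-8.0000, Δy=-2.0000; L_1 = √(Δx²+Δy²) = 8.2462
cable 2: Δx=4.0000, Δy=-2.0000; L_2 = √(Δx²+Δy²) = 4.4721
cable 3: Δx=4.0000, Δy=8.0000; L_3 = √(Δx²+Δy²) = 8.9443
cable 4: Δx=-2.0000, Δy=-2.0000; L_4 = √(Δx²+Δy²) = 2.8284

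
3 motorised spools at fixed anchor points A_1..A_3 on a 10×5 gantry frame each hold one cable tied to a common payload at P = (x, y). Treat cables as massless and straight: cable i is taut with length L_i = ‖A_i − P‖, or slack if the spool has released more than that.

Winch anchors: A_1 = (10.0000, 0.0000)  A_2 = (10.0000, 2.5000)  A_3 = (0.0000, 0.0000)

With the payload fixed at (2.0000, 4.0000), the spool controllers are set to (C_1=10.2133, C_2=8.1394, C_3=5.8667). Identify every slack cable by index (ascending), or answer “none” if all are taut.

1, 3

i=1: geometric 8.9443 vs commanded 10.2133 ⇒ slack
i=2: geometric 8.1394 vs commanded 8.1394 ⇒ taut
i=3: geometric 4.4721 vs commanded 5.8667 ⇒ slack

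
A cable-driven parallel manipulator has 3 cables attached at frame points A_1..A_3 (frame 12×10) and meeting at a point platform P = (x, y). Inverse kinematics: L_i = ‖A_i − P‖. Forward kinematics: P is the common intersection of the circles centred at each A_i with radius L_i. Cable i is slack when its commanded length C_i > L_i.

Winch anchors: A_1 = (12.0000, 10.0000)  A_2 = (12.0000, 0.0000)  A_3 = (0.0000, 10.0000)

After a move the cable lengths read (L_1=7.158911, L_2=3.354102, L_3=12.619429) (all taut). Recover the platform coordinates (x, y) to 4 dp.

(10.5000, 3.0000)

expand ‖A_i−P‖²=L_i² and subtract eq 1 (c_i ≔ ‖A_i‖²−L_i²)
c_1 = 144.0000+100.0000−51.2500 = 192.7500
eq1−eq2 → [0.0000  20.0000]·P = 60.0000
eq1−eq3 → [24.0000  0.0000]·P = 252.0000
2×2 solve → P = (10.5000, 3.0000)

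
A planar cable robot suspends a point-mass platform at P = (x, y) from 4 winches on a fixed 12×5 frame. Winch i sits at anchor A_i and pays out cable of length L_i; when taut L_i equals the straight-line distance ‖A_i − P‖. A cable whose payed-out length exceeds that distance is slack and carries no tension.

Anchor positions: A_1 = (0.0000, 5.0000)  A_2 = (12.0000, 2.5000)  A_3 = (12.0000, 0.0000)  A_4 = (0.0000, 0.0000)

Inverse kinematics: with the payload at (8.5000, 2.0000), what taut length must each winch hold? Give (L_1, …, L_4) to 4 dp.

(9.0139, 3.5355, 4.0311, 8.7321)

cable 1: Δx=-8.5000, Δy=3.0000; L_1 = √(Δx²+Δy²) = 9.0139
cable 2: Δx=3.5000, Δy=0.5000; L_2 = √(Δx²+Δy²) = 3.5355
cable 3: Δx=3.5000, Δy=-2.0000; L_3 = √(Δx²+Δy²) = 4.0311
cable 4: Δx=-8.5000, Δy=-2.0000; L_4 = √(Δx²+Δy²) = 8.7321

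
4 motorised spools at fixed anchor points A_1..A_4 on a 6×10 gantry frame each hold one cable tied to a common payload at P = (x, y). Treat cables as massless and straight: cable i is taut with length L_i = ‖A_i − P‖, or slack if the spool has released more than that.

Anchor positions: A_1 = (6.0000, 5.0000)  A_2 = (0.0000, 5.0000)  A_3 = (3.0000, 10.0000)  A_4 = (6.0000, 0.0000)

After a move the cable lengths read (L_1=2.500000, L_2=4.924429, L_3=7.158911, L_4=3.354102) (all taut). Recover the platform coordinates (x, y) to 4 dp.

each cable: (A_i−P)·(A_i−P) = L_i²; let c_i = ‖A_i‖²−L_i²
c_1 = 36.0000+25.0000−6.2500 = 54.7500
row 1: 12.0000x + 0.0000y = 54.0000  (c_2=0.7500)
row 2: 6.0000x − 10.0000y = -3.0000  (c_3=57.7500)
row 3: 0.0000x + 10.0000y = 30.0000  (c_4=24.7500)
Cramer on rows 1–2 → x = 4.5000, y = 3.0000
check cable 4: ‖A_4−P‖² = 11.2500 ≈ L_4² = 11.2500 ✓

(4.5000, 3.0000)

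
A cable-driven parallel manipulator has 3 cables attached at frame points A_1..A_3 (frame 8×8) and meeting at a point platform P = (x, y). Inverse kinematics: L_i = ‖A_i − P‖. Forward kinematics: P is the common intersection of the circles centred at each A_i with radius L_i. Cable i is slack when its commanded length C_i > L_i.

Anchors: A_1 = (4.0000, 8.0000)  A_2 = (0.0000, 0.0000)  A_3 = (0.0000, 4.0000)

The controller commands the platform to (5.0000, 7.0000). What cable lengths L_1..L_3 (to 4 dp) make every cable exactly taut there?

(1.4142, 8.6023, 5.8310)

L_1 = √((4.0000−5.0000)² + (8.0000−7.0000)²) = 1.4142
L_2 = √((0.0000−5.0000)² + (0.0000−7.0000)²) = 8.6023
L_3 = √((0.0000−5.0000)² + (4.0000−7.0000)²) = 5.8310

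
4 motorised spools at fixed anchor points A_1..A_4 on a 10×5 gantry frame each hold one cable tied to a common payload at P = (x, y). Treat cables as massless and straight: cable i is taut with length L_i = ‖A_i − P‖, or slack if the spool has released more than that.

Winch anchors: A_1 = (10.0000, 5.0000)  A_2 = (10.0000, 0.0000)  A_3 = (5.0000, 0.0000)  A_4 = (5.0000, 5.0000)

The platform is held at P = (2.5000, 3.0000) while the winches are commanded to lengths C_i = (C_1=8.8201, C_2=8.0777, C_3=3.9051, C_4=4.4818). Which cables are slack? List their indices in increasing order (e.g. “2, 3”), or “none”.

1, 4

i=1: geometric 7.7621 vs commanded 8.8201 ⇒ slack
i=2: geometric 8.0777 vs commanded 8.0777 ⇒ taut
i=3: geometric 3.9051 vs commanded 3.9051 ⇒ taut
i=4: geometric 3.2016 vs commanded 4.4818 ⇒ slack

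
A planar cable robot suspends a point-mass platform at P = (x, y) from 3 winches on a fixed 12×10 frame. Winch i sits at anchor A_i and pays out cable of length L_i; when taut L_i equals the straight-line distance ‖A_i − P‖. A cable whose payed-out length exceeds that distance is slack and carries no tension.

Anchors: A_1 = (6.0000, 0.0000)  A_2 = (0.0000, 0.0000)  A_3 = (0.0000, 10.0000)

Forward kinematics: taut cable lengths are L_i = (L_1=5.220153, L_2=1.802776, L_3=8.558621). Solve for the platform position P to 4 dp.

(1.0000, 1.5000)

circle eqns → linear via eq_j − eq_1; set q_j = A_j·A_j − L_j²
q_1 = 36.0000+0.0000−27.2500 = 8.7500
12.0000·x + 0.0000·y = q_1−q_2 = 12.0000
12.0000·x − 20.0000·y = q_1−q_3 = -18.0000
solve first two rows → x=1.0000, y=1.5000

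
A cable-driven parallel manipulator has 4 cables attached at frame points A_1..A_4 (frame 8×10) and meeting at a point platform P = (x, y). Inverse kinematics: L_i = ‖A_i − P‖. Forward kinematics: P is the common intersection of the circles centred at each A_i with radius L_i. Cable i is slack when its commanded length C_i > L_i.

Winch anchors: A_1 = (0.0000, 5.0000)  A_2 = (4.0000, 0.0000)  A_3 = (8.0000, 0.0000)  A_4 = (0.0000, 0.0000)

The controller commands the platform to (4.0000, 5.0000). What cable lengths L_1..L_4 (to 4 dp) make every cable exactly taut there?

cable 1: Δx=-4.0000, Δy=0.0000; L_1 = √(Δx²+Δy²) = 4.0000
cable 2: Δx=0.0000, Δy=-5.0000; L_2 = √(Δx²+Δy²) = 5.0000
cable 3: Δx=4.0000, Δy=-5.0000; L_3 = √(Δx²+Δy²) = 6.4031
cable 4: Δx=-4.0000, Δy=-5.0000; L_4 = √(Δx²+Δy²) = 6.4031

(4.0000, 5.0000, 6.4031, 6.4031)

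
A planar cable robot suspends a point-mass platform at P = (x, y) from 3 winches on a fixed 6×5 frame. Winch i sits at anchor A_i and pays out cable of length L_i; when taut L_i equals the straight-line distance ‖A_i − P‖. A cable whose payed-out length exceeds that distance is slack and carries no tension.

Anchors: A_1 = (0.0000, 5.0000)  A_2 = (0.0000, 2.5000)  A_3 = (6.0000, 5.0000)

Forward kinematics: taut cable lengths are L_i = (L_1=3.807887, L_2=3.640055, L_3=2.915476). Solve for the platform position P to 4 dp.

expand ‖A_i−P‖²=L_i² and subtract eq 1 (q_i ≔ ‖A_i‖²−L_i²)
q_1 = 0.0000+25.0000−14.5000 = 10.5000
eq1−eq2 → [0.0000  5.0000]·P = 17.5000
eq1−eq3 → [-12.0000  0.0000]·P = -42.0000
2×2 solve → P = (3.5000, 3.5000)

(3.5000, 3.5000)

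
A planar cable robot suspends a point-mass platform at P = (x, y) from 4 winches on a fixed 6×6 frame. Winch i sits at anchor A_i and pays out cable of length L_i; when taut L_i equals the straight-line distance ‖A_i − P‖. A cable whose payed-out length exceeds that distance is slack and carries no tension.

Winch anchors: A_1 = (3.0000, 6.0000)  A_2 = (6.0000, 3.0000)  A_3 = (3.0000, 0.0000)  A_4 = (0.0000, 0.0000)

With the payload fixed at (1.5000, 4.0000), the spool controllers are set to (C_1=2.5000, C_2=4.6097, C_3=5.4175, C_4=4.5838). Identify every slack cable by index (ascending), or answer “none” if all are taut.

i=1: geometric 2.5000 vs commanded 2.5000 ⇒ taut
i=2: geometric 4.6098 vs commanded 4.6097 ⇒ taut
i=3: geometric 4.2720 vs commanded 5.4175 ⇒ slack
i=4: geometric 4.2720 vs commanded 4.5838 ⇒ slack

3, 4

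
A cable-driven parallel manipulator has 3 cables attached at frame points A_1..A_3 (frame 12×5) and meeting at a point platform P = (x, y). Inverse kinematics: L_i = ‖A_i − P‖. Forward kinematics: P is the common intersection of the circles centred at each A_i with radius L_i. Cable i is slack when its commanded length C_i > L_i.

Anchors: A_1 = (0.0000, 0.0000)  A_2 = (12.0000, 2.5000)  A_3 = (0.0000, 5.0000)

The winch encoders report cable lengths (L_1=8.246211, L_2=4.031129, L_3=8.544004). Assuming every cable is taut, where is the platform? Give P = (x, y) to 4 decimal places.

(8.0000, 2.0000)

circle eqns → linear via eq_j − eq_1; set k_j = A_j·A_j − L_j²
k_1 = 0.0000+0.0000−68.0000 = -68.0000
-24.0000·x − 5.0000·y = k_1−k_2 = -202.0000
0.0000·x − 10.0000·y = k_1−k_3 = -20.0000
solve first two rows → x=8.0000, y=2.0000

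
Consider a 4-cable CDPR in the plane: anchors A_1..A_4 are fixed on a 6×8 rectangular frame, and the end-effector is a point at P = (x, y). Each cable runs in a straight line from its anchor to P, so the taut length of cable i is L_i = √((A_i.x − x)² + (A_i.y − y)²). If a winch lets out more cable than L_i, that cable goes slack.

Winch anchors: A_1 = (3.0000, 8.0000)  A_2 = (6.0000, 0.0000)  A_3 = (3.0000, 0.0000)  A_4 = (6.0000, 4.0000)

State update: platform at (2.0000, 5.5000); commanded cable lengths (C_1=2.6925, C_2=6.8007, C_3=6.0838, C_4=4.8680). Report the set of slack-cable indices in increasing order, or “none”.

3, 4

cable 1: √((1.0000)²+(2.5000)²)=2.6926, C_1=2.6925: taut
cable 2: √((4.0000)²+(-5.5000)²)=6.8007, C_2=6.8007: taut
cable 3: √((1.0000)²+(-5.5000)²)=5.5902, C_3=6.0838: slack
cable 4: √((4.0000)²+(-1.5000)²)=4.2720, C_4=4.8680: slack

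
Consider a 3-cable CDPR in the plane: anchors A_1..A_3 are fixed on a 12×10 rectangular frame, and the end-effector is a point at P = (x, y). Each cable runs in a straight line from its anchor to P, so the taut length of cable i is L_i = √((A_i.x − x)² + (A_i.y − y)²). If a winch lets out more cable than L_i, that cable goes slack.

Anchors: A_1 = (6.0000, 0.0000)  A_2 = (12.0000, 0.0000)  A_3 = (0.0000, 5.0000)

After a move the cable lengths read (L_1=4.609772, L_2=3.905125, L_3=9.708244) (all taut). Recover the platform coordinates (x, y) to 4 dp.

each cable: (A_i−P)·(A_i−P) = L_i²; let k_i = ‖A_i‖²−L_i²
k_1 = 36.0000+0.0000−21.2500 = 14.7500
row 1: -12.0000x + 0.0000y = -114.0000  (k_2=128.7500)
row 2: 12.0000x − 10.0000y = 84.0000  (k_3=-69.2500)
Cramer on rows 1–2 → x = 9.5000, y = 3.0000

(9.5000, 3.0000)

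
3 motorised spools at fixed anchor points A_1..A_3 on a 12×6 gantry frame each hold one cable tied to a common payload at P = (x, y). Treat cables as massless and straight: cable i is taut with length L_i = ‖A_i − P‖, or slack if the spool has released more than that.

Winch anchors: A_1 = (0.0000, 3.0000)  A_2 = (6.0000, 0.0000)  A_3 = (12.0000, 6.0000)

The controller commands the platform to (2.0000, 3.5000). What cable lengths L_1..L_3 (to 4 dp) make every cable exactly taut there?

L_1 = √((0.0000−2.0000)² + (3.0000−3.5000)²) = 2.0616
L_2 = √((6.0000−2.0000)² + (0.0000−3.5000)²) = 5.3151
L_3 = √((12.0000−2.0000)² + (6.0000−3.5000)²) = 10.3078

(2.0616, 5.3151, 10.3078)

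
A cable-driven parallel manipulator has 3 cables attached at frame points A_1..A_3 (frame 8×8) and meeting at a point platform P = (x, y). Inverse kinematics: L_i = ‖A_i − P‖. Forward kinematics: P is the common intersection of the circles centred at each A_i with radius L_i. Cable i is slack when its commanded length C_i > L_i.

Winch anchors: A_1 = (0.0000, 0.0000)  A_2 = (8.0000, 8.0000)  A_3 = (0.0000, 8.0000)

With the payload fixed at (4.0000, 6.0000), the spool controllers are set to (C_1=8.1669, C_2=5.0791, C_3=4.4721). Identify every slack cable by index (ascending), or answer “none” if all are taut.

i=1: geometric 7.2111 vs commanded 8.1669 ⇒ slack
i=2: geometric 4.4721 vs commanded 5.0791 ⇒ slack
i=3: geometric 4.4721 vs commanded 4.4721 ⇒ taut

1, 2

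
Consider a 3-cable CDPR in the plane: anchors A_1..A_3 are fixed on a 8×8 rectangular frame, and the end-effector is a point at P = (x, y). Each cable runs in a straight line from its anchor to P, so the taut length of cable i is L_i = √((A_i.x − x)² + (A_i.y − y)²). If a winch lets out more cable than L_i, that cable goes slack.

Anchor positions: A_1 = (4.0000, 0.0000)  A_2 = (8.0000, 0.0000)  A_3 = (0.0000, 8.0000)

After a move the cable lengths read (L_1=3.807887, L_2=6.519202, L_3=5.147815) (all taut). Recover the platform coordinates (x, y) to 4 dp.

expand ‖A_i−P‖²=L_i² and subtract eq 1 (k_i ≔ ‖A_i‖²−L_i²)
k_1 = 16.0000+0.0000−14.5000 = 1.5000
eq1−eq2 → [-8.0000  0.0000]·P = -20.0000
eq1−eq3 → [8.0000  -16.0000]·P = -36.0000
2×2 solve → P = (2.5000, 3.5000)

(2.5000, 3.5000)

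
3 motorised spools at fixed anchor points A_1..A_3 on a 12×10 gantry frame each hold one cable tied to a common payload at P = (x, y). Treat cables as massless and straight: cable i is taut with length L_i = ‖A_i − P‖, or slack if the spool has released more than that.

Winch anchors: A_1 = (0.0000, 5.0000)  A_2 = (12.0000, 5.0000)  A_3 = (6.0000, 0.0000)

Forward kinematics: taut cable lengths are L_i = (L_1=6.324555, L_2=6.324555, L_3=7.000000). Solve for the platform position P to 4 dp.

circle eqns → linear via eq_j − eq_1; set c_j = A_j·A_j − L_j²
c_1 = 0.0000+25.0000−40.0000 = -15.0000
-24.0000·x + 0.0000·y = c_1−c_2 = -144.0000
-12.0000·x + 10.0000·y = c_1−c_3 = -2.0000
solve first two rows → x=6.0000, y=7.0000

(6.0000, 7.0000)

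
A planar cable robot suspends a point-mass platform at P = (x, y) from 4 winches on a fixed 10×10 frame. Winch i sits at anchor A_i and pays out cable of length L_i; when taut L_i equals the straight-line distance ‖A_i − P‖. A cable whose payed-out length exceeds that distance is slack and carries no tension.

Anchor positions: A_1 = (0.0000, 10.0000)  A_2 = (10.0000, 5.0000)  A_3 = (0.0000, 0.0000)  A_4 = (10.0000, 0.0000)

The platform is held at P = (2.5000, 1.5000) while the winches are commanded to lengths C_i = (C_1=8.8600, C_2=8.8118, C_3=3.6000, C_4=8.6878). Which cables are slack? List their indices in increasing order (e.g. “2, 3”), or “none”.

i=1: geometric 8.8600 vs commanded 8.8600 ⇒ taut
i=2: geometric 8.2765 vs commanded 8.8118 ⇒ slack
i=3: geometric 2.9155 vs commanded 3.6000 ⇒ slack
i=4: geometric 7.6485 vs commanded 8.6878 ⇒ slack

2, 3, 4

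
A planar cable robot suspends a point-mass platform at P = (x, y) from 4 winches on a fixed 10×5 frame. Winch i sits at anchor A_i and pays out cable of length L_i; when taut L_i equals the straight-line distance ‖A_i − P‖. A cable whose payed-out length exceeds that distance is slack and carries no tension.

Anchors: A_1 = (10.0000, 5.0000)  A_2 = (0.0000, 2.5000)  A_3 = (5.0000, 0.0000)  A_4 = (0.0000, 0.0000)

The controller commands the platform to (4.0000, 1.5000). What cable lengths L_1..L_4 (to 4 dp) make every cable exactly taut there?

(6.9462, 4.1231, 1.8028, 4.2720)

L_1: Δ = A_1−P = (6.0000, 3.5000) → ‖Δ‖ = √48.2500 = 6.9462
L_2: Δ = A_2−P = (-4.0000, 1.0000) → ‖Δ‖ = √17.0000 = 4.1231
L_3: Δ = A_3−P = (1.0000, -1.5000) → ‖Δ‖ = √3.2500 = 1.8028
L_4: Δ = A_4−P = (-4.0000, -1.5000) → ‖Δ‖ = √18.2500 = 4.2720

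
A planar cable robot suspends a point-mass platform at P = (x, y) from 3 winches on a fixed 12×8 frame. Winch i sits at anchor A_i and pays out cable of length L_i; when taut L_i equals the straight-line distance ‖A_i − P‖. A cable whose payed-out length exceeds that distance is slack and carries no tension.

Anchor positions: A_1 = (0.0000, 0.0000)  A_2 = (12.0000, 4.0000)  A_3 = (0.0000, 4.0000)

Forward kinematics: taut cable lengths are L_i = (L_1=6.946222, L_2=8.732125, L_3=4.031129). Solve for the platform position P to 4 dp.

each cable: (A_i−P)·(A_i−P) = L_i²; let k_i = ‖A_i‖²−L_i²
k_1 = 0.0000+0.0000−48.2500 = -48.2500
row 1: -24.0000x − 8.0000y = -132.0000  (k_2=83.7500)
row 2: 0.0000x − 8.0000y = -48.0000  (k_3=-0.2500)
Cramer on rows 1–2 → x = 3.5000, y = 6.0000

(3.5000, 6.0000)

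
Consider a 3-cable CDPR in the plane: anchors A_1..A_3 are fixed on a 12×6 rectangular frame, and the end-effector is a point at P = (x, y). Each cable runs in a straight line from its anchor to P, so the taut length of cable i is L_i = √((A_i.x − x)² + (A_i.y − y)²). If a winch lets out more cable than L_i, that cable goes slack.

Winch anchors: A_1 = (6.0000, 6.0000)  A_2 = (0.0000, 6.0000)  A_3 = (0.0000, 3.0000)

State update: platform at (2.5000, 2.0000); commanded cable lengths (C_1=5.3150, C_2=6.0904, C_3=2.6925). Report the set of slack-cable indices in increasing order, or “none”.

i=1: geometric 5.3151 vs commanded 5.3150 ⇒ taut
i=2: geometric 4.7170 vs commanded 6.0904 ⇒ slack
i=3: geometric 2.6926 vs commanded 2.6925 ⇒ taut

2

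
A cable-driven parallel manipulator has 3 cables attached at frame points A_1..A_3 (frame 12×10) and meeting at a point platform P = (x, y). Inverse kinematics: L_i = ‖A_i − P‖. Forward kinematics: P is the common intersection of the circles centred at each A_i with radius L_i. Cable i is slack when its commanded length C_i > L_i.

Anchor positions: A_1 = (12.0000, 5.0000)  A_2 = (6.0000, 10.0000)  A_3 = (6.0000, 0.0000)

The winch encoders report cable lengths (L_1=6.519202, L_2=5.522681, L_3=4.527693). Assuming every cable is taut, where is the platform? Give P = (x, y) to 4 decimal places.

circle eqns → linear via eq_j − eq_1; set c_j = A_j·A_j − L_j²
c_1 = 144.0000+25.0000−42.5000 = 126.5000
12.0000·x − 10.0000·y = c_1−c_2 = 21.0000
12.0000·x + 10.0000·y = c_1−c_3 = 111.0000
solve first two rows → x=5.5000, y=4.5000

(5.5000, 4.5000)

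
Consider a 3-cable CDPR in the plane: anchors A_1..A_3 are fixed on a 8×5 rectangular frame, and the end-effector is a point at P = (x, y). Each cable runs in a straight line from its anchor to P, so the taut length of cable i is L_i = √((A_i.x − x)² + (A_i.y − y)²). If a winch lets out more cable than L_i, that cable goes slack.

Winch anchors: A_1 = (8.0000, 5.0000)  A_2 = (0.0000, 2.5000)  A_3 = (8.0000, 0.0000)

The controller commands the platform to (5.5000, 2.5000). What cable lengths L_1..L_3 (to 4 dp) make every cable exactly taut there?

(3.5355, 5.5000, 3.5355)

cable 1: Δx=2.5000, Δy=2.5000; L_1 = √(Δx²+Δy²) = 3.5355
cable 2: Δx=-5.5000, Δy=0.0000; L_2 = √(Δx²+Δy²) = 5.5000
cable 3: Δx=2.5000, Δy=-2.5000; L_3 = √(Δx²+Δy²) = 3.5355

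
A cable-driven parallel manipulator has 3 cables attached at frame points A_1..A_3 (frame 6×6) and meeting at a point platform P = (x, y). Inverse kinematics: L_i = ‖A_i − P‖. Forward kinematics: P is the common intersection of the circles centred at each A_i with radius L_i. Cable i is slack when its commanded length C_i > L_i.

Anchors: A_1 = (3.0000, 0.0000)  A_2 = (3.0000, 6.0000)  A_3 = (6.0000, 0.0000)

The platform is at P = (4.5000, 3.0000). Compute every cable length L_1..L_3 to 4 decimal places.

(3.3541, 3.3541, 3.3541)

L_1: Δ = A_1−P = (-1.5000, -3.0000) → ‖Δ‖ = √11.2500 = 3.3541
L_2: Δ = A_2−P = (-1.5000, 3.0000) → ‖Δ‖ = √11.2500 = 3.3541
L_3: Δ = A_3−P = (1.5000, -3.0000) → ‖Δ‖ = √11.2500 = 3.3541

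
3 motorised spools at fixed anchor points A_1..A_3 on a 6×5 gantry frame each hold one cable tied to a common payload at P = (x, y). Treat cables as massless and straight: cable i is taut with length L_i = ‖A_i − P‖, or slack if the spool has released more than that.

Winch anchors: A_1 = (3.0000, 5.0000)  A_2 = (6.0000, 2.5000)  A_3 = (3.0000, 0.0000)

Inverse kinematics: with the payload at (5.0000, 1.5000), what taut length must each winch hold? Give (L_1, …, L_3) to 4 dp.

L_1: Δ = A_1−P = (-2.0000, 3.5000) → ‖Δ‖ = √16.2500 = 4.0311
L_2: Δ = A_2−P = (1.0000, 1.0000) → ‖Δ‖ = √2.0000 = 1.4142
L_3: Δ = A_3−P = (-2.0000, -1.5000) → ‖Δ‖ = √6.2500 = 2.5000

(4.0311, 1.4142, 2.5000)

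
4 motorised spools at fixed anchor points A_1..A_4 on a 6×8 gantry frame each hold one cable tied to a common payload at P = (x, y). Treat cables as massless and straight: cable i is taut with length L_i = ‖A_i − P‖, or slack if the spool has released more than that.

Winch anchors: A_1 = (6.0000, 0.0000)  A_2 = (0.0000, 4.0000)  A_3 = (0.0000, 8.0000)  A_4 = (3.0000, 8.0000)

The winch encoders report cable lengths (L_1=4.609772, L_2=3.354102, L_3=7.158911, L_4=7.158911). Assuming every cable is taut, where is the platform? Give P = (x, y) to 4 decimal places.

circle eqns → linear via eq_j − eq_1; set q_j = A_j·A_j − L_j²
q_1 = 36.0000+0.0000−21.2500 = 14.7500
12.0000·x − 8.0000·y = q_1−q_2 = 10.0000
12.0000·x − 16.0000·y = q_1−q_3 = 2.0000
6.0000·x − 16.0000·y = q_1−q_4 = -7.0000
solve first two rows → x=1.5000, y=1.0000
check cable 4: ‖A_4−P‖² = 51.2500 ≈ L_4² = 51.2500 ✓

(1.5000, 1.0000)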